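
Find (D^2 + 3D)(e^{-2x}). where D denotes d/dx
- 2 e^{- 2 x}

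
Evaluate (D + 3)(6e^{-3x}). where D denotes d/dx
0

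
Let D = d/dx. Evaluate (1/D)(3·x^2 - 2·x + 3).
x^{3} - x^{2} + 3 x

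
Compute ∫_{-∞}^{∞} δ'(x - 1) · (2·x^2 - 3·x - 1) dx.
-1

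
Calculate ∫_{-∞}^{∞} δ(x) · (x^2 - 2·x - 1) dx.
-1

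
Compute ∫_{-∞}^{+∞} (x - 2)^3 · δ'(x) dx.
-12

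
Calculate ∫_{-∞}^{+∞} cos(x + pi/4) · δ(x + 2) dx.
\sin{\left(\frac{\pi}{4} + 2 \right)}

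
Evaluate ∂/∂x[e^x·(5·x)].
5 \left(x + 1\right) e^{x}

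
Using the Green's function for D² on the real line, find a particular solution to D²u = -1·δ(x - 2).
-\frac{|x - 2|}{2}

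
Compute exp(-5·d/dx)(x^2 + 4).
x^{2} - 10 x + 29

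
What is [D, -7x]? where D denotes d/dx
-7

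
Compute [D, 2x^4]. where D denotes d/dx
8 x^{3}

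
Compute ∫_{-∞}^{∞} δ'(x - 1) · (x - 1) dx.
-1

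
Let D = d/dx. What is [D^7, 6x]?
42D^{6}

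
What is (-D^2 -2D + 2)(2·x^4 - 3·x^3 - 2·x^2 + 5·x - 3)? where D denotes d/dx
4 x^{4} - 22 x^{3} - 10 x^{2} + 36 x - 12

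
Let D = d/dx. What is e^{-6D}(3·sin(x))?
3 \sin{\left(x - 6 \right)}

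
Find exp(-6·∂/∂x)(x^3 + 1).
x^{3} - 18 x^{2} + 108 x - 215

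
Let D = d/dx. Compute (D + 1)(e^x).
2 e^{x}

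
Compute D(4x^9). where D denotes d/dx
36 x^{8}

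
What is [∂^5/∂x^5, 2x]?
10\frac{d^{4}}{dx^{4}}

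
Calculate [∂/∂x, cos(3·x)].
- 3 \sin{\left(3 x \right)}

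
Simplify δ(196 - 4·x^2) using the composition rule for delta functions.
\frac{\delta(x - 7) + \delta(x + 7)}{56}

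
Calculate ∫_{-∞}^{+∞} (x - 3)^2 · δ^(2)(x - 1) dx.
2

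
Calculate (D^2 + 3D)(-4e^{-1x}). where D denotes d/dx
8 e^{- x}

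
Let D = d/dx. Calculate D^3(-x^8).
- 336 x^{5}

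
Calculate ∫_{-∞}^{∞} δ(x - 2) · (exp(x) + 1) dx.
1 + e^{2}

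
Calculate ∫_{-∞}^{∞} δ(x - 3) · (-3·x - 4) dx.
-13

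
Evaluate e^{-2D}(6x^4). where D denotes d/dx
6 x^{4} - 48 x^{3} + 144 x^{2} - 192 x + 96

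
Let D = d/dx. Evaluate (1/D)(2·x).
x^{2}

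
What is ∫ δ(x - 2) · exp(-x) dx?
e^{-2}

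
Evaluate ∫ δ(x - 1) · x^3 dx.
1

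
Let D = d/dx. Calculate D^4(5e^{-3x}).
405 e^{- 3 x}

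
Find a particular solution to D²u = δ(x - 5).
\frac{|x - 5|}{2}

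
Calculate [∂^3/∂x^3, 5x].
15\frac{d^{2}}{dx^{2}}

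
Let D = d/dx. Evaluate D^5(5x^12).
475200 x^{7}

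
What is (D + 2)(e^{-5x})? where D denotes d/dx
- 3 e^{- 5 x}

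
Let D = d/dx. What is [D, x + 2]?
1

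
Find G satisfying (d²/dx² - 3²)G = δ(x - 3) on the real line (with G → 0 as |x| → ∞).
-\frac{e^{-3|x - 3|}}{6}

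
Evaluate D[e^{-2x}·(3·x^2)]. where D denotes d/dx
6 x \left(1 - x\right) e^{- 2 x}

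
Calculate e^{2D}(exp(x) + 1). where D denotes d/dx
e^{x + 2} + 1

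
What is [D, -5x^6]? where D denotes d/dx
- 30 x^{5}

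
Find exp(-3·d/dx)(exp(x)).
e^{x - 3}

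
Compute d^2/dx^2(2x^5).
40 x^{3}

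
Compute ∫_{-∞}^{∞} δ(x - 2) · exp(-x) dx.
e^{-2}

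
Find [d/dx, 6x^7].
42 x^{6}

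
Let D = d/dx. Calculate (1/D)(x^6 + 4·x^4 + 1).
\frac{x^{7}}{7} + \frac{4 x^{5}}{5} + x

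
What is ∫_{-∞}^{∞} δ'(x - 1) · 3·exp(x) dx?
- 3 e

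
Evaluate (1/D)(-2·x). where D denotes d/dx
- x^{2}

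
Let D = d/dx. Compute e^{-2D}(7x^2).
7 x^{2} - 28 x + 28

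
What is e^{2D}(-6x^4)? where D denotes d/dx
- 6 x^{4} - 48 x^{3} - 144 x^{2} - 192 x - 96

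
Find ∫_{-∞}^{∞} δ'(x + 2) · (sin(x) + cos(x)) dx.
- \sin{\left(2 \right)} - \cos{\left(2 \right)}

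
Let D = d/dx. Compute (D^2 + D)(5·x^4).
20 x^{2} \left(x + 3\right)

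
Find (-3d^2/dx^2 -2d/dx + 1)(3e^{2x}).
- 45 e^{2 x}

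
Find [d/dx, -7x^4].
- 28 x^{3}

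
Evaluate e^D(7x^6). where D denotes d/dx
7 x^{6} + 42 x^{5} + 105 x^{4} + 140 x^{3} + 105 x^{2} + 42 x + 7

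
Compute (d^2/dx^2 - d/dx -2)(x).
- 2 x - 1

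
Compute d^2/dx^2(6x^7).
252 x^{5}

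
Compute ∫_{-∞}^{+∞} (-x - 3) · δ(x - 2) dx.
-5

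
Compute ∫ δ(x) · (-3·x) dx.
0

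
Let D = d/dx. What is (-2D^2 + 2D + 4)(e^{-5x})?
- 56 e^{- 5 x}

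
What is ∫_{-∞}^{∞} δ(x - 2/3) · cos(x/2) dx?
\cos{\left(\frac{1}{3} \right)}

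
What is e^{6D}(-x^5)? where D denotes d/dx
- x^{5} - 30 x^{4} - 360 x^{3} - 2160 x^{2} - 6480 x - 7776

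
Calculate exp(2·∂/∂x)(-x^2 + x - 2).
- x^{2} - 3 x - 4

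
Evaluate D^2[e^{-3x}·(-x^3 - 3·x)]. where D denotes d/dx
3 \left(- 3 x^{3} + 6 x^{2} - 11 x + 6\right) e^{- 3 x}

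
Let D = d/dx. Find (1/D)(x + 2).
\frac{x^{2}}{2} + 2 x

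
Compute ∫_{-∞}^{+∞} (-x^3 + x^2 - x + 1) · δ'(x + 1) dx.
6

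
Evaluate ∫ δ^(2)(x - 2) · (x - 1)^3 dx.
6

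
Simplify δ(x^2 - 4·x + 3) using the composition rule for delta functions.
\frac{\delta(x - 3) + \delta(x - 1)}{2}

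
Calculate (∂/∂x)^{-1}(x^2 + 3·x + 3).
\frac{x^{3}}{3} + \frac{3 x^{2}}{2} + 3 x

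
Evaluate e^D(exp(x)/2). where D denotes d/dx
\frac{e^{x + 1}}{2}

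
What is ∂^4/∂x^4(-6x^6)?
- 2160 x^{2}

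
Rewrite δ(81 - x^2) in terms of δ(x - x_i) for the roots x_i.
\frac{\delta(x - 9) + \delta(x + 9)}{18}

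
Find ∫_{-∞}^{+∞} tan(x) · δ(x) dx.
0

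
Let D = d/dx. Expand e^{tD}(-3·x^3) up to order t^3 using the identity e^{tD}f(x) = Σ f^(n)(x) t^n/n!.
- 3 t^{3} - 9 t^{2} x - 9 t x^{2} - 3 x^{3}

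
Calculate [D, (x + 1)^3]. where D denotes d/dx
3 \left(x + 1\right)^{2}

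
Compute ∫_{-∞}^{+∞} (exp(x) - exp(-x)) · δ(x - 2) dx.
2 \sinh{\left(2 \right)}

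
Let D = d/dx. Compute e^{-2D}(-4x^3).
- 4 x^{3} + 24 x^{2} - 48 x + 32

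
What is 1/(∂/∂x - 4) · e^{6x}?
\frac{e^{6 x}}{2}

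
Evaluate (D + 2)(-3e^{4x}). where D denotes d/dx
- 18 e^{4 x}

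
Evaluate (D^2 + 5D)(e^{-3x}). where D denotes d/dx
- 6 e^{- 3 x}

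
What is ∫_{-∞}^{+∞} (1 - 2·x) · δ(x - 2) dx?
-3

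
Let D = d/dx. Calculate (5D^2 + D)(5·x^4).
20 x^{2} \left(x + 15\right)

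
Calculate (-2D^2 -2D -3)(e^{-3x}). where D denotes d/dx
- 15 e^{- 3 x}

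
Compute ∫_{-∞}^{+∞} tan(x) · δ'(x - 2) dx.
- \frac{1}{\cos^{2}{\left(2 \right)}}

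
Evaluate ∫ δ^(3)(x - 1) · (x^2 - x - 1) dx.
0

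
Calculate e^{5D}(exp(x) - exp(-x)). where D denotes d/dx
2 \sinh{\left(x + 5 \right)}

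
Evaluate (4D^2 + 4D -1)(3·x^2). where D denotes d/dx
- 3 x^{2} + 24 x + 24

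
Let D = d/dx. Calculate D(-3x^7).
- 21 x^{6}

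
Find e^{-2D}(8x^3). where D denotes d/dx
8 x^{3} - 48 x^{2} + 96 x - 64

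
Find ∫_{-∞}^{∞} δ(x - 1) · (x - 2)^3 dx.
-1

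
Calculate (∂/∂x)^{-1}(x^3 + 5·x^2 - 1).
\frac{x^{4}}{4} + \frac{5 x^{3}}{3} - x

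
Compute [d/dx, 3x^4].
12 x^{3}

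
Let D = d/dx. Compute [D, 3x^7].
21 x^{6}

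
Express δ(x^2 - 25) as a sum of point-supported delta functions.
\frac{\delta(x - 5) + \delta(x + 5)}{10}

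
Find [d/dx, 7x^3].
21 x^{2}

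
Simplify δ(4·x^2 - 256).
\frac{\delta(x - 8) + \delta(x + 8)}{64}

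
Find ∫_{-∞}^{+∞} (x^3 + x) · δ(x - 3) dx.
30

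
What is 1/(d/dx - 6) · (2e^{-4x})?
- \frac{e^{- 4 x}}{5}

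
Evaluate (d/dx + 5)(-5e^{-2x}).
- 15 e^{- 2 x}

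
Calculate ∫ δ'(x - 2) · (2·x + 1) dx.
-2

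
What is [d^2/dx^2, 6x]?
12\frac{d}{dx}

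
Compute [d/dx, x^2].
2 x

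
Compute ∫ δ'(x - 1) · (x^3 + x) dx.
-4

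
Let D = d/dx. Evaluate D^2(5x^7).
210 x^{5}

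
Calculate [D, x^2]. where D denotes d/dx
2 x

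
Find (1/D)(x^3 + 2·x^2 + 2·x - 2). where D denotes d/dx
\frac{x^{4}}{4} + \frac{2 x^{3}}{3} + x^{2} - 2 x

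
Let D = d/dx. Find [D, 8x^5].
40 x^{4}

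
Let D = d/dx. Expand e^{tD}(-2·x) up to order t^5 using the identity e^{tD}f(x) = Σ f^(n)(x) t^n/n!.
- 2 t - 2 x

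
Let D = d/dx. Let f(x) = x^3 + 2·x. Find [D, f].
3 x^{2} + 2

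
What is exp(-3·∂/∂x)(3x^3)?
3 x^{3} - 27 x^{2} + 81 x - 81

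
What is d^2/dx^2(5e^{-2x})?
20 e^{- 2 x}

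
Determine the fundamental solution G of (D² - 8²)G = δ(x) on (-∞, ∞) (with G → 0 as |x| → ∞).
-\frac{e^{-8|x|}}{16}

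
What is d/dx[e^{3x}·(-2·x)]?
\left(- 6 x - 2\right) e^{3 x}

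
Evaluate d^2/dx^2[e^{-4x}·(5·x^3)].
10 x \left(8 x^{2} - 12 x + 3\right) e^{- 4 x}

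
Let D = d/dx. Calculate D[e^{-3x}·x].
\left(1 - 3 x\right) e^{- 3 x}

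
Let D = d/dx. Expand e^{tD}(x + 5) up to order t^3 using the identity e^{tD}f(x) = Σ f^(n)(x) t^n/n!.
t + x + 5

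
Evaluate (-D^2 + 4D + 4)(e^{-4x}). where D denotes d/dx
- 28 e^{- 4 x}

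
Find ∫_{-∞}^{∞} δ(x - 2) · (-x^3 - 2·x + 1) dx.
-11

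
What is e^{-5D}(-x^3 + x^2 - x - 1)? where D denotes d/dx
- x^{3} + 16 x^{2} - 86 x + 154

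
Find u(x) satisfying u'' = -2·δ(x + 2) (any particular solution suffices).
-|x + 2|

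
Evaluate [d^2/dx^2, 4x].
8\frac{d}{dx}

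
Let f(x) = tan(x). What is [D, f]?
\frac{1}{\cos^{2}{\left(x \right)}}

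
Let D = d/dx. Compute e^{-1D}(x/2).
\frac{x}{2} - \frac{1}{2}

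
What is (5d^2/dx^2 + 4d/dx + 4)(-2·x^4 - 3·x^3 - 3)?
- 8 x^{4} - 44 x^{3} - 156 x^{2} - 90 x - 12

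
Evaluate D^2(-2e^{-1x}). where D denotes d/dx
- 2 e^{- x}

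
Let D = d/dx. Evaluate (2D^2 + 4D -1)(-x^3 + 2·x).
x^{3} - 12 x^{2} - 14 x + 8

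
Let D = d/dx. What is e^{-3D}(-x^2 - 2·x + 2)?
- x^{2} + 4 x - 1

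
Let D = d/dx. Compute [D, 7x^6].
42 x^{5}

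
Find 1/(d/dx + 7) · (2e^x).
\frac{e^{x}}{4}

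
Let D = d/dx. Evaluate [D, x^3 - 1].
3 x^{2}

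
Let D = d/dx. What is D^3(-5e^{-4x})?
320 e^{- 4 x}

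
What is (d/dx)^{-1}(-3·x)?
- \frac{3 x^{2}}{2}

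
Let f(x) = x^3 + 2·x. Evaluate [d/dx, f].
3 x^{2} + 2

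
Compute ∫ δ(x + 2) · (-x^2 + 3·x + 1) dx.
-9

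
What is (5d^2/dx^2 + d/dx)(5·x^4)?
20 x^{2} \left(x + 15\right)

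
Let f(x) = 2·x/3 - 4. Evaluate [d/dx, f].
\frac{2}{3}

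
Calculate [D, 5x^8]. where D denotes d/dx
40 x^{7}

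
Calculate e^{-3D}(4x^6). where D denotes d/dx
4 x^{6} - 72 x^{5} + 540 x^{4} - 2160 x^{3} + 4860 x^{2} - 5832 x + 2916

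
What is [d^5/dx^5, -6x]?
-30\frac{d^{4}}{dx^{4}}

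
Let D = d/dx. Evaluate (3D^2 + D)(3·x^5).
15 x^{3} \left(x + 12\right)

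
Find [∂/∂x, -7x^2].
- 14 x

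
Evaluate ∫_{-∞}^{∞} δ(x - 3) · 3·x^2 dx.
27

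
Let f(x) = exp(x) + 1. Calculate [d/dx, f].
e^{x}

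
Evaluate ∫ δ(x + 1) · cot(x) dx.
- \cot{\left(1 \right)}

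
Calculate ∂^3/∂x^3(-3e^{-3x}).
81 e^{- 3 x}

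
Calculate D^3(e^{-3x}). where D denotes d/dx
- 27 e^{- 3 x}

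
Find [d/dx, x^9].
9 x^{8}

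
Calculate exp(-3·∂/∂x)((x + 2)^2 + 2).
x^{2} - 2 x + 3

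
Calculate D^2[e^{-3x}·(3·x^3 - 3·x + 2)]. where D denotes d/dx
9 \left(3 x^{3} - 6 x^{2} - x + 4\right) e^{- 3 x}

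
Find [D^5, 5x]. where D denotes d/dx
25D^{4}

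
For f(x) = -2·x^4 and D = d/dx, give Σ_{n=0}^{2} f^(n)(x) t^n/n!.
2 x^{2} \left(- 6 t^{2} - 4 t x - x^{2}\right)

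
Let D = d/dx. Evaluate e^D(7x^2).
7 x^{2} + 14 x + 7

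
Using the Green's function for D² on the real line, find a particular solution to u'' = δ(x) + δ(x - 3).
\frac{|x|}{2} + \frac{|x - 3|}{2}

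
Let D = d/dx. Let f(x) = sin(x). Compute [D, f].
\cos{\left(x \right)}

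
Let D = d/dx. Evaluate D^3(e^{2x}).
8 e^{2 x}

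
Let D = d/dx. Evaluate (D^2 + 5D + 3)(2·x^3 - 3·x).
6 x^{3} + 30 x^{2} + 3 x - 15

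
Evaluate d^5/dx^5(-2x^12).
- 190080 x^{7}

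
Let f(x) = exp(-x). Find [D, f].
- e^{- x}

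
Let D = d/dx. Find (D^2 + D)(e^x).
2 e^{x}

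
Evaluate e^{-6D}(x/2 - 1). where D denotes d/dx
\frac{x}{2} - 4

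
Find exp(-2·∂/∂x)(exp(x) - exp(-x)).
- e^{2 - x} + e^{x - 2}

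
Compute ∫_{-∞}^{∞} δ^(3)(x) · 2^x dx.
- \log{\left(2 \right)}^{3}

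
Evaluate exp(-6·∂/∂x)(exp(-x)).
e^{6 - x}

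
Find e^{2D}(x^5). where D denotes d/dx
x^{5} + 10 x^{4} + 40 x^{3} + 80 x^{2} + 80 x + 32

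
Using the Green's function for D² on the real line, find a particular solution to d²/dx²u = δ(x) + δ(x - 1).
\frac{|x|}{2} + \frac{|x - 1|}{2}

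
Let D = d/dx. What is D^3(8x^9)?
4032 x^{6}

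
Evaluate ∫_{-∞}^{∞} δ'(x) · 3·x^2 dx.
0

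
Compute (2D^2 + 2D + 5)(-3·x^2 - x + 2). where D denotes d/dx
- 15 x^{2} - 17 x - 4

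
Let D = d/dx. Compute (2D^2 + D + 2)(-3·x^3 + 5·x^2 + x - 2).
- 6 x^{3} + x^{2} - 24 x + 17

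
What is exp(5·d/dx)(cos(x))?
\cos{\left(x + 5 \right)}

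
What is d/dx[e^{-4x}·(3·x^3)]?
x^{2} \left(9 - 12 x\right) e^{- 4 x}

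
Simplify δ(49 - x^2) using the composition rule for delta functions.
\frac{\delta(x - 7) + \delta(x + 7)}{14}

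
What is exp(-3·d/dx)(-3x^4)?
- 3 x^{4} + 36 x^{3} - 162 x^{2} + 324 x - 243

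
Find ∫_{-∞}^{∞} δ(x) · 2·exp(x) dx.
2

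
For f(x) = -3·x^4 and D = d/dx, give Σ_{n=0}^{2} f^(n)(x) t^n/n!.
3 x^{2} \left(- 6 t^{2} - 4 t x - x^{2}\right)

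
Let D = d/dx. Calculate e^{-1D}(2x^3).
2 x^{3} - 6 x^{2} + 6 x - 2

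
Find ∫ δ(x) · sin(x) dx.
0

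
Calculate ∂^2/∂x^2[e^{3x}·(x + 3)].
\left(9 x + 33\right) e^{3 x}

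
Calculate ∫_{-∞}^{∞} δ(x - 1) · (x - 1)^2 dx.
0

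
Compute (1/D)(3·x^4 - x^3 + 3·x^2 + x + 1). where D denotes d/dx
\frac{3 x^{5}}{5} - \frac{x^{4}}{4} + x^{3} + \frac{x^{2}}{2} + x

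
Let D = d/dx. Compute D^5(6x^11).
332640 x^{6}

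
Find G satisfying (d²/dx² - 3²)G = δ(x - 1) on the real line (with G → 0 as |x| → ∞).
-\frac{e^{-3|x - 1|}}{6}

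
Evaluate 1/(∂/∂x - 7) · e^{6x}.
- e^{6 x}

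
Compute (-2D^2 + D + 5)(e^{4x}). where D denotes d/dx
- 23 e^{4 x}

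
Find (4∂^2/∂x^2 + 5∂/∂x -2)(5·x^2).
- 10 x^{2} + 50 x + 40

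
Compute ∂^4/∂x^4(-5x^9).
- 15120 x^{5}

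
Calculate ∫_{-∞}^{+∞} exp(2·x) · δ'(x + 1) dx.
- \frac{2}{e^{2}}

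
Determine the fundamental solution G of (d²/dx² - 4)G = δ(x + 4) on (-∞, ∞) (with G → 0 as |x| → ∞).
-\frac{e^{-2|x + 4|}}{4}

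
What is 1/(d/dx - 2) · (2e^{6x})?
\frac{e^{6 x}}{2}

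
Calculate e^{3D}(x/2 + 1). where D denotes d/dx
\frac{x}{2} + \frac{5}{2}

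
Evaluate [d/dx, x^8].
8 x^{7}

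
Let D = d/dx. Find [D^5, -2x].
-10D^{4}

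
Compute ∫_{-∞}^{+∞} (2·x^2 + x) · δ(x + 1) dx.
1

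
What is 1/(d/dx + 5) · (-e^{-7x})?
\frac{e^{- 7 x}}{2}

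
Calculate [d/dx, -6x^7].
- 42 x^{6}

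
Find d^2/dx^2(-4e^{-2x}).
- 16 e^{- 2 x}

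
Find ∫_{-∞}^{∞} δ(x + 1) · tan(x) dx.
- \tan{\left(1 \right)}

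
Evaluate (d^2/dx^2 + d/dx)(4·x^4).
16 x^{2} \left(x + 3\right)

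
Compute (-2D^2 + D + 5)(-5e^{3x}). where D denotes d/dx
50 e^{3 x}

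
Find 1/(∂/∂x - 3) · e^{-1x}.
- \frac{e^{- x}}{4}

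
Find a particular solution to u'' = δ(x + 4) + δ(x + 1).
\frac{|x + 4|}{2} + \frac{|x + 1|}{2}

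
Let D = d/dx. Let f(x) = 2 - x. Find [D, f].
-1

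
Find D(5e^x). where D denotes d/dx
5 e^{x}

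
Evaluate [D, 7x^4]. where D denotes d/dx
28 x^{3}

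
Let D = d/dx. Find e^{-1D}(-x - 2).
- x - 1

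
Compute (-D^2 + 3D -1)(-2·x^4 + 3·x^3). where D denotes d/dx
x \left(2 x^{3} - 27 x^{2} + 51 x - 18\right)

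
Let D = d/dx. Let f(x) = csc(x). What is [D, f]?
- \cot{\left(x \right)} \csc{\left(x \right)}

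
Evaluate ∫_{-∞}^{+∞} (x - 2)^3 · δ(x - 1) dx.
-1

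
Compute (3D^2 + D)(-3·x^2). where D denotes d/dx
- 6 x - 18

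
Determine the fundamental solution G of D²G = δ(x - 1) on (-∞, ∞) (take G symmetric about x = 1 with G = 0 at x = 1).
\frac{|x - 1|}{2}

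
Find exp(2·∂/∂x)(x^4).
x^{4} + 8 x^{3} + 24 x^{2} + 32 x + 16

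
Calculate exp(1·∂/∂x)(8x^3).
8 x^{3} + 24 x^{2} + 24 x + 8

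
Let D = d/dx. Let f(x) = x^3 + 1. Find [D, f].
3 x^{2}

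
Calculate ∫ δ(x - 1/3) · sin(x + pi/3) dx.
\sin{\left(\frac{1}{3} + \frac{\pi}{3} \right)}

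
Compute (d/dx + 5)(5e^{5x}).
50 e^{5 x}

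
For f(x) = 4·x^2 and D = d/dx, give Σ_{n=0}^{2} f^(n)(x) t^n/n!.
4 t^{2} + 8 t x + 4 x^{2}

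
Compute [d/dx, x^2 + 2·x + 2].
2 x + 2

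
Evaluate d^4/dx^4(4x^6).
1440 x^{2}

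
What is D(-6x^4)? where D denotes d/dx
- 24 x^{3}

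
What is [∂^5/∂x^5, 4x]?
20\frac{d^{4}}{dx^{4}}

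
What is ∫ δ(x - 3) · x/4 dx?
\frac{3}{4}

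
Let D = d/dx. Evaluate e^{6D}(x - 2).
x + 4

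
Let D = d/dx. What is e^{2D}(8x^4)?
8 x^{4} + 64 x^{3} + 192 x^{2} + 256 x + 128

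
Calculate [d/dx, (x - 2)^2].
2 x - 4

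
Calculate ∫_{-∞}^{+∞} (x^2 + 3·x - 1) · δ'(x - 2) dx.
-7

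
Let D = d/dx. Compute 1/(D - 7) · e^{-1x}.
- \frac{e^{- x}}{8}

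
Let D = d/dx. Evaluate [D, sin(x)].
\cos{\left(x \right)}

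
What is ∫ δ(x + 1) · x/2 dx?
- \frac{1}{2}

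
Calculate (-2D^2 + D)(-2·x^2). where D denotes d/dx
8 - 4 x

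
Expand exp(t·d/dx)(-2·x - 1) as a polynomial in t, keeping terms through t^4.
- 2 t - 2 x - 1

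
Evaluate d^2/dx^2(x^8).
56 x^{6}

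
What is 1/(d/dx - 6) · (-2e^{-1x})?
\frac{2 e^{- x}}{7}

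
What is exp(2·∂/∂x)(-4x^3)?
- 4 x^{3} - 24 x^{2} - 48 x - 32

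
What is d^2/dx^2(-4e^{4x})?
- 64 e^{4 x}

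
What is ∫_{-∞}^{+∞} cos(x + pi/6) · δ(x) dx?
\frac{\sqrt{3}}{2}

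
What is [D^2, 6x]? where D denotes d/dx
12D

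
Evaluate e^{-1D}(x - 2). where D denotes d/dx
x - 3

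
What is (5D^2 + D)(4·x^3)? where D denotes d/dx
12 x \left(x + 10\right)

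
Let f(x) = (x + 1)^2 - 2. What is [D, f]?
2 x + 2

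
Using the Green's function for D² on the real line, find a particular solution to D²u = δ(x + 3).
\frac{|x + 3|}{2}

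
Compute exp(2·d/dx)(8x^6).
8 x^{6} + 96 x^{5} + 480 x^{4} + 1280 x^{3} + 1920 x^{2} + 1536 x + 512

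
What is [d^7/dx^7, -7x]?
-49\frac{d^{6}}{dx^{6}}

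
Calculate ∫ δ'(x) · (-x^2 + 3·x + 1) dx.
-3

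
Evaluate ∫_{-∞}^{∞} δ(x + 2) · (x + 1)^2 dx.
1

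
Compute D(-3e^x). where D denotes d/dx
- 3 e^{x}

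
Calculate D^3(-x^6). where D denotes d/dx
- 120 x^{3}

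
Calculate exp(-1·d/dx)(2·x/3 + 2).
\frac{2 x}{3} + \frac{4}{3}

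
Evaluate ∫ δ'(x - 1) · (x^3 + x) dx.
-4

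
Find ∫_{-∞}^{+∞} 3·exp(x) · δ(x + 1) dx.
\frac{3}{e}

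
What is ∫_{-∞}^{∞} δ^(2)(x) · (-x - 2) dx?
0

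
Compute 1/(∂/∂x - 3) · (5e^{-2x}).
- e^{- 2 x}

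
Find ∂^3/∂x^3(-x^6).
- 120 x^{3}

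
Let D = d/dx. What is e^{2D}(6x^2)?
6 x^{2} + 24 x + 24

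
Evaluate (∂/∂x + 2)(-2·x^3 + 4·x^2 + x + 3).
- 4 x^{3} + 2 x^{2} + 10 x + 7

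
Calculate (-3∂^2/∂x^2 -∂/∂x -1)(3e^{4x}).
- 159 e^{4 x}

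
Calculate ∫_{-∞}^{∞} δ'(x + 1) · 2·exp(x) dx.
- \frac{2}{e}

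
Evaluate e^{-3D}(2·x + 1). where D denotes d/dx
2 x - 5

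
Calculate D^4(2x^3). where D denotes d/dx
0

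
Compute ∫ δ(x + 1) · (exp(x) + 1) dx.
e^{-1} + 1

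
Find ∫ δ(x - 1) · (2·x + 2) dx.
4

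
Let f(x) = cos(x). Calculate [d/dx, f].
- \sin{\left(x \right)}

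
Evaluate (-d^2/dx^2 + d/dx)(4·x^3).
12 x \left(x - 2\right)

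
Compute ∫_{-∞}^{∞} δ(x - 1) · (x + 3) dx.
4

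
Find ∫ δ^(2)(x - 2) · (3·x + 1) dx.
0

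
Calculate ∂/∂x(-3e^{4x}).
- 12 e^{4 x}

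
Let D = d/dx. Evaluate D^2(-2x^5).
- 40 x^{3}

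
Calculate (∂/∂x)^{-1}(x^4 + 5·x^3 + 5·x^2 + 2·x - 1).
\frac{x^{5}}{5} + \frac{5 x^{4}}{4} + \frac{5 x^{3}}{3} + x^{2} - x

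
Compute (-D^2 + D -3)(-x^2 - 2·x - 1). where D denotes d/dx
3 x^{2} + 4 x + 3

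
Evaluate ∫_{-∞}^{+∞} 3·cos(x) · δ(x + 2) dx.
3 \cos{\left(2 \right)}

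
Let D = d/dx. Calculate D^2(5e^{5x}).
125 e^{5 x}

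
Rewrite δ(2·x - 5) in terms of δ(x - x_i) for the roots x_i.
\frac{\delta(x - 5/2)}{2}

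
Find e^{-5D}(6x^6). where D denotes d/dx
6 x^{6} - 180 x^{5} + 2250 x^{4} - 15000 x^{3} + 56250 x^{2} - 112500 x + 93750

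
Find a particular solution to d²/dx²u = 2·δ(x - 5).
|x - 5|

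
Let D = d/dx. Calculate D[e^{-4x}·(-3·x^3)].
x^{2} \left(12 x - 9\right) e^{- 4 x}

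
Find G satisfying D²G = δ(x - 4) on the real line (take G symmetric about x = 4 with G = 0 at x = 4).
\frac{|x - 4|}{2}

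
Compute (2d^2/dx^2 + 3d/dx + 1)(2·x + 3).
2 x + 9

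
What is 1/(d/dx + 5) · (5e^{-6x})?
- 5 e^{- 6 x}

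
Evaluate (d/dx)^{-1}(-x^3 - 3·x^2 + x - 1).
- \frac{x^{4}}{4} - x^{3} + \frac{x^{2}}{2} - x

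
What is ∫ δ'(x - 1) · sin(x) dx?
- \cos{\left(1 \right)}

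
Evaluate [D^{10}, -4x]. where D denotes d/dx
-40D^{9}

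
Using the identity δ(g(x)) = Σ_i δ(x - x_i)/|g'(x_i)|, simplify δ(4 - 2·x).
\frac{\delta(x - 2)}{2}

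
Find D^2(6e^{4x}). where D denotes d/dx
96 e^{4 x}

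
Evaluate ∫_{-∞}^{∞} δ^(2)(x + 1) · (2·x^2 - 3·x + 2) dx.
4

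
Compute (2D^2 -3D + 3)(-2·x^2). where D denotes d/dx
- 6 x^{2} + 12 x - 8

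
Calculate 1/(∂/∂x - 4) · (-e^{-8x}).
\frac{e^{- 8 x}}{12}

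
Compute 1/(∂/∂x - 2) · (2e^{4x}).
e^{4 x}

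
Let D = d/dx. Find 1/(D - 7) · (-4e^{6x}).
4 e^{6 x}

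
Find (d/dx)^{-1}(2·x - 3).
x^{2} - 3 x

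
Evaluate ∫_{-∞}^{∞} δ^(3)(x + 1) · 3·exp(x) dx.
- \frac{3}{e}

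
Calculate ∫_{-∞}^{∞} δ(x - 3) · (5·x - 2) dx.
13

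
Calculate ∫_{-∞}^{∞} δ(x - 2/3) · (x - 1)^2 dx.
\frac{1}{9}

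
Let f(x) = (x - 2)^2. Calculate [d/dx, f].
2 x - 4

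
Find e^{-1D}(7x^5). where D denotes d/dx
7 x^{5} - 35 x^{4} + 70 x^{3} - 70 x^{2} + 35 x - 7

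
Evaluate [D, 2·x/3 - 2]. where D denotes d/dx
\frac{2}{3}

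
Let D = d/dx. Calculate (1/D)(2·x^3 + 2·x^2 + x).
\frac{x^{4}}{2} + \frac{2 x^{3}}{3} + \frac{x^{2}}{2}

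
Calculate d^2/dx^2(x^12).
132 x^{10}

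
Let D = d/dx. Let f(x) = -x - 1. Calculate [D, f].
-1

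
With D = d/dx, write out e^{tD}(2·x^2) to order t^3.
2 t^{2} + 4 t x + 2 x^{2}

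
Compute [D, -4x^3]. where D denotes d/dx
- 12 x^{2}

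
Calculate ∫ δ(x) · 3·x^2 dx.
0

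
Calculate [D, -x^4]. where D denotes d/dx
- 4 x^{3}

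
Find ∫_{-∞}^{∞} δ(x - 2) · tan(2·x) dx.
\tan{\left(4 \right)}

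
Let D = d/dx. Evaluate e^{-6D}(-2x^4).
- 2 x^{4} + 48 x^{3} - 432 x^{2} + 1728 x - 2592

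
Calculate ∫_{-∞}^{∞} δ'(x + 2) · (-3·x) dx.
3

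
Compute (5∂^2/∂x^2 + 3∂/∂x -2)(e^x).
6 e^{x}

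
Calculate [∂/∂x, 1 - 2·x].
-2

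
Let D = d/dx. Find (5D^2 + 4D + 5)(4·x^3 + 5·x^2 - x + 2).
20 x^{3} + 73 x^{2} + 155 x + 56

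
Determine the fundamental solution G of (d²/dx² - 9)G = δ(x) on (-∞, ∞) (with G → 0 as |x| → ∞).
-\frac{e^{-3|x|}}{6}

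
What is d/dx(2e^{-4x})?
- 8 e^{- 4 x}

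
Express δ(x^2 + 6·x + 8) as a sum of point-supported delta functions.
\frac{\delta(x + 4) + \delta(x + 2)}{2}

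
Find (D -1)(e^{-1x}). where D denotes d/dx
- 2 e^{- x}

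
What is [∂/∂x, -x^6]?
- 6 x^{5}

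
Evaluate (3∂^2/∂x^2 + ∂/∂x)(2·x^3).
6 x \left(x + 6\right)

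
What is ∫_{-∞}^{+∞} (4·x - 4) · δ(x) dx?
-4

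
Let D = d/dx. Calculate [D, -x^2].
- 2 x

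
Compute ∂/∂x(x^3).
3 x^{2}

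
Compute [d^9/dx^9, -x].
-9\frac{d^{8}}{dx^{8}}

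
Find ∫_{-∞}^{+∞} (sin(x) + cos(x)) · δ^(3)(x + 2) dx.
\cos{\left(2 \right)} + \sin{\left(2 \right)}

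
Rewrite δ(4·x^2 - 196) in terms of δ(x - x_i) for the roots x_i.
\frac{\delta(x - 7) + \delta(x + 7)}{56}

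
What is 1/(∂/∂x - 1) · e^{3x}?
\frac{e^{3 x}}{2}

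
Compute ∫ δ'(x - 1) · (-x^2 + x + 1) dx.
1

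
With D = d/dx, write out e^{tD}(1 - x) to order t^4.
- t - x + 1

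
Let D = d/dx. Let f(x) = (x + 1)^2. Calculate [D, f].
2 x + 2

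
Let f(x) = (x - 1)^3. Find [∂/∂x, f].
3 \left(x - 1\right)^{2}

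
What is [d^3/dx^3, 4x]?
12\frac{d^{2}}{dx^{2}}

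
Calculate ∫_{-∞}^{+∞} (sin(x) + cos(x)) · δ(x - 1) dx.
\cos{\left(1 \right)} + \sin{\left(1 \right)}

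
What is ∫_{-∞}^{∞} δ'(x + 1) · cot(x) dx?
\frac{1}{\sin^{2}{\left(1 \right)}}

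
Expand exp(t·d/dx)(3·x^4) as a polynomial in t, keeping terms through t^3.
3 x \left(4 t^{3} + 6 t^{2} x + 4 t x^{2} + x^{3}\right)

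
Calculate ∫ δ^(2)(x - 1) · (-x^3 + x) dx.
-6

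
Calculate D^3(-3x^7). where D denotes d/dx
- 630 x^{4}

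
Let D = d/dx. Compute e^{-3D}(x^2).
x^{2} - 6 x + 9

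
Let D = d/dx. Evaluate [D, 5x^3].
15 x^{2}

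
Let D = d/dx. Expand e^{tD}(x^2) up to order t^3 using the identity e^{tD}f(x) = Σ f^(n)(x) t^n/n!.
t^{2} + 2 t x + x^{2}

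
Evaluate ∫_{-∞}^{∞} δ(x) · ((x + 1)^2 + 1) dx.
2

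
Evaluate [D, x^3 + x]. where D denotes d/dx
3 x^{2} + 1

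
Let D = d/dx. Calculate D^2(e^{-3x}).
9 e^{- 3 x}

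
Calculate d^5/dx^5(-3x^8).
- 20160 x^{3}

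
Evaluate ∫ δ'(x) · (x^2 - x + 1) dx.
1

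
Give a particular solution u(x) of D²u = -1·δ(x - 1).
-\frac{|x - 1|}{2}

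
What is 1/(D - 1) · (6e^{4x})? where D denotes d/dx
2 e^{4 x}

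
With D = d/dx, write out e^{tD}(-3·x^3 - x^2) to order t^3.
- 3 t^{3} - t^{2} \left(9 x + 1\right) - t x \left(9 x + 2\right) - 3 x^{3} - x^{2}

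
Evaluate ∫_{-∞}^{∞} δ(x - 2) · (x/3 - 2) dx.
- \frac{4}{3}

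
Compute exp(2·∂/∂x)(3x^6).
3 x^{6} + 36 x^{5} + 180 x^{4} + 480 x^{3} + 720 x^{2} + 576 x + 192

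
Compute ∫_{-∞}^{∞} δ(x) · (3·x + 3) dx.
3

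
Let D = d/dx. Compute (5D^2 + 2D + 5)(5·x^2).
25 x^{2} + 20 x + 50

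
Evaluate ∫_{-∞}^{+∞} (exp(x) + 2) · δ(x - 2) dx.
2 + e^{2}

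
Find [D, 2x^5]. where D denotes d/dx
10 x^{4}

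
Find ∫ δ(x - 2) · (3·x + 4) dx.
10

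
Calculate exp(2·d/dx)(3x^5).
3 x^{5} + 30 x^{4} + 120 x^{3} + 240 x^{2} + 240 x + 96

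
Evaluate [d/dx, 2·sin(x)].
2 \cos{\left(x \right)}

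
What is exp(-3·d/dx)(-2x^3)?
- 2 x^{3} + 18 x^{2} - 54 x + 54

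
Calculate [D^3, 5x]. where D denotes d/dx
15D^{2}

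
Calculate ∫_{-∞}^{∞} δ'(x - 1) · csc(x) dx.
\cot{\left(1 \right)} \csc{\left(1 \right)}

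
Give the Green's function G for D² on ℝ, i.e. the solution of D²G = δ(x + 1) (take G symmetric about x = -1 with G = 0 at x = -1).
\frac{|x + 1|}{2}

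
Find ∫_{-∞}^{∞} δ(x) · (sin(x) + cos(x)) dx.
1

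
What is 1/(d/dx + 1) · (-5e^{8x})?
- \frac{5 e^{8 x}}{9}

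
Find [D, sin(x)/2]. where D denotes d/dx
\frac{\cos{\left(x \right)}}{2}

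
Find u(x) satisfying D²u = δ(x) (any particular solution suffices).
\frac{|x|}{2}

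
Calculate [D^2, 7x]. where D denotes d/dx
14D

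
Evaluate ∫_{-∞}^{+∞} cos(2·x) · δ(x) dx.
1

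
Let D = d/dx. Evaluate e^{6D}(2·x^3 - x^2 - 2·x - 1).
2 x^{3} + 35 x^{2} + 202 x + 383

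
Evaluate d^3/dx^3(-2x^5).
- 120 x^{2}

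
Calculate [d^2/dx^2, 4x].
8\frac{d}{dx}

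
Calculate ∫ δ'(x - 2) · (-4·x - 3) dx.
4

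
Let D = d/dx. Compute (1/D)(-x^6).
- \frac{x^{7}}{7}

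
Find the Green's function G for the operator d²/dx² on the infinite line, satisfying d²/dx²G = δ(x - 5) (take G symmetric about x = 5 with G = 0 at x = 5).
\frac{|x - 5|}{2}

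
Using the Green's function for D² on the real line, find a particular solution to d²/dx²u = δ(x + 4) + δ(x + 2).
\frac{|x + 4|}{2} + \frac{|x + 2|}{2}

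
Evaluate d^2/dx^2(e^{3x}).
9 e^{3 x}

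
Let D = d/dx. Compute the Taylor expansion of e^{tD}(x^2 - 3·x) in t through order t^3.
t^{2} + t \left(2 x - 3\right) + x^{2} - 3 x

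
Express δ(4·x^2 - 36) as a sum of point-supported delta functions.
\frac{\delta(x - 3) + \delta(x + 3)}{24}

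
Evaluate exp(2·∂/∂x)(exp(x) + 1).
e^{x + 2} + 1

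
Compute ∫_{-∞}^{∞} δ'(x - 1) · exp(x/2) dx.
- \frac{e^{\frac{1}{2}}}{2}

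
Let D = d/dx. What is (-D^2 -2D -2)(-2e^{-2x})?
4 e^{- 2 x}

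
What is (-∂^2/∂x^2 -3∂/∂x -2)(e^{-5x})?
- 12 e^{- 5 x}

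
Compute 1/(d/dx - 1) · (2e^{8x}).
\frac{2 e^{8 x}}{7}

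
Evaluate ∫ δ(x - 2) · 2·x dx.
4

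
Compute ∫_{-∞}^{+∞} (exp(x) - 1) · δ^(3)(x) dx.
-1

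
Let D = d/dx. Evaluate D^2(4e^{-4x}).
64 e^{- 4 x}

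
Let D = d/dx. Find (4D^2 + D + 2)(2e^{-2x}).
32 e^{- 2 x}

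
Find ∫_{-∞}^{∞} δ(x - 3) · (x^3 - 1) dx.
26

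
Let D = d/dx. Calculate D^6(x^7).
5040 x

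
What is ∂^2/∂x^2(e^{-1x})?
e^{- x}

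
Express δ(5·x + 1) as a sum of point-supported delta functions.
\frac{\delta(x + 1/5)}{5}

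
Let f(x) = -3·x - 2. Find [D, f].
-3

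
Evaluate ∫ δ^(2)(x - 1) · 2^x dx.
2 \log{\left(2 \right)}^{2}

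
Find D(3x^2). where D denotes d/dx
6 x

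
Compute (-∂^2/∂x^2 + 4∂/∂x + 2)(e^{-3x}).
- 19 e^{- 3 x}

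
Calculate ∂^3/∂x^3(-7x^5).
- 420 x^{2}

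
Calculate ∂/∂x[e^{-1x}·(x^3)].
x^{2} \left(3 - x\right) e^{- x}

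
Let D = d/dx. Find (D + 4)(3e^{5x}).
27 e^{5 x}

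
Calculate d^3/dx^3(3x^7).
630 x^{4}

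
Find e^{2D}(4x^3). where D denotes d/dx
4 x^{3} + 24 x^{2} + 48 x + 32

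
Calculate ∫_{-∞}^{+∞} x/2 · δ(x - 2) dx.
1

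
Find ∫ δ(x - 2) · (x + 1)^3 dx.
27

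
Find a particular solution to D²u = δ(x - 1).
\frac{|x - 1|}{2}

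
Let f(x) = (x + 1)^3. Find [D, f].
3 \left(x + 1\right)^{2}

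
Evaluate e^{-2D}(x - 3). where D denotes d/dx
x - 5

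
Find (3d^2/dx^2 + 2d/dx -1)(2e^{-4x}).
78 e^{- 4 x}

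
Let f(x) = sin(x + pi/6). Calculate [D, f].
\cos{\left(x + \frac{\pi}{6} \right)}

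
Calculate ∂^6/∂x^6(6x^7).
30240 x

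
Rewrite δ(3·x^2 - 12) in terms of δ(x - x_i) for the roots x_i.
\frac{\delta(x - 2) + \delta(x + 2)}{12}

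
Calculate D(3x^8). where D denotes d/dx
24 x^{7}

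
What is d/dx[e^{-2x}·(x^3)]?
x^{2} \left(3 - 2 x\right) e^{- 2 x}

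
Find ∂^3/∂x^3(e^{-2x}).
- 8 e^{- 2 x}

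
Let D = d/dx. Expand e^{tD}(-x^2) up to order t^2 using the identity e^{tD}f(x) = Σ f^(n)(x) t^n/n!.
- t^{2} - 2 t x - x^{2}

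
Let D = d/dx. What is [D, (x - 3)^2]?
2 x - 6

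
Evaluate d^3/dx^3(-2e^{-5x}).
250 e^{- 5 x}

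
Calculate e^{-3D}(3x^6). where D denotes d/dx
3 x^{6} - 54 x^{5} + 405 x^{4} - 1620 x^{3} + 3645 x^{2} - 4374 x + 2187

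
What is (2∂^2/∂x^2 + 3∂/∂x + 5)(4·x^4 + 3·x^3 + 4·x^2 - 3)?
20 x^{4} + 63 x^{3} + 143 x^{2} + 60 x + 1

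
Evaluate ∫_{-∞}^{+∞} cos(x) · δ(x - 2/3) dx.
\cos{\left(\frac{2}{3} \right)}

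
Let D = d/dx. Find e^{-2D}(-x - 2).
- x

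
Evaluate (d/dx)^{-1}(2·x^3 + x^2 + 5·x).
\frac{x^{4}}{2} + \frac{x^{3}}{3} + \frac{5 x^{2}}{2}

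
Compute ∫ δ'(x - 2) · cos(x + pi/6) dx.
\sin{\left(\frac{\pi}{6} + 2 \right)}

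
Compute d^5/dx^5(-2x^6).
- 1440 x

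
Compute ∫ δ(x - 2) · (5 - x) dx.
3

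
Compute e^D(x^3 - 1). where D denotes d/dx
x \left(x^{2} + 3 x + 3\right)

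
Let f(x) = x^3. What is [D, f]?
3 x^{2}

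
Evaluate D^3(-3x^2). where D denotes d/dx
0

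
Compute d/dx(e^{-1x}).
- e^{- x}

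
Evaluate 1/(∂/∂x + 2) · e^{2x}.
\frac{e^{2 x}}{4}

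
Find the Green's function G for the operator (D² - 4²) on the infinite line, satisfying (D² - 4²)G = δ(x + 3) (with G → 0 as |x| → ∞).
-\frac{e^{-4|x + 3|}}{8}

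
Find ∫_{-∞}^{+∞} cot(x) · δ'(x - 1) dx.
\frac{1}{\sin^{2}{\left(1 \right)}}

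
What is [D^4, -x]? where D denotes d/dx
-4D^{3}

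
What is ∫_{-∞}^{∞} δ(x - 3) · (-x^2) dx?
-9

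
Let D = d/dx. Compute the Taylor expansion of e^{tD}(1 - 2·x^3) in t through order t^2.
- 6 t^{2} x - 6 t x^{2} - 2 x^{3} + 1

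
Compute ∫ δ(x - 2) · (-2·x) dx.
-4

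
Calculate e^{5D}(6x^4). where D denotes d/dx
6 x^{4} + 120 x^{3} + 900 x^{2} + 3000 x + 3750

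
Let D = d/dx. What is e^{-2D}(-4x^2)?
- 4 x^{2} + 16 x - 16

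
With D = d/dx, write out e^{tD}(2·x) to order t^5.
2 t + 2 x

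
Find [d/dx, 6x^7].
42 x^{6}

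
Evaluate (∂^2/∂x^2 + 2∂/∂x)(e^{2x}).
8 e^{2 x}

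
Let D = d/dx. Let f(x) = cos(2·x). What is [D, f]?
- 2 \sin{\left(2 x \right)}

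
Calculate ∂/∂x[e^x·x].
\left(x + 1\right) e^{x}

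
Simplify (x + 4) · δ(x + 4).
0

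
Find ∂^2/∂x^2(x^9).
72 x^{7}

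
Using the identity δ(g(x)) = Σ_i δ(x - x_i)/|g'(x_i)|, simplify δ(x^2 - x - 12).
\frac{\delta(x + 3) + \delta(x - 4)}{7}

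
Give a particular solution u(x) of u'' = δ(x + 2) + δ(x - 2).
\frac{|x + 2|}{2} + \frac{|x - 2|}{2}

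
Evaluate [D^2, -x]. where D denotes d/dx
-2D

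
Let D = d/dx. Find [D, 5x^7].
35 x^{6}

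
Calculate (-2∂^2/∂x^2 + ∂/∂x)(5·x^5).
25 x^{3} \left(x - 8\right)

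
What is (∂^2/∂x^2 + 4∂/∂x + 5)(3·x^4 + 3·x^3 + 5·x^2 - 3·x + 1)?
15 x^{4} + 63 x^{3} + 97 x^{2} + 43 x + 3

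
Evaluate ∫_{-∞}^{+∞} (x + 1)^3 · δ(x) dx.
1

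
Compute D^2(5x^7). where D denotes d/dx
210 x^{5}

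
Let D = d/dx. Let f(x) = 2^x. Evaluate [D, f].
2^{x} \log{\left(2 \right)}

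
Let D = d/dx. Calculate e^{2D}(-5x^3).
- 5 x^{3} - 30 x^{2} - 60 x - 40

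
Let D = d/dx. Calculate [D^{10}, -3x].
-30D^{9}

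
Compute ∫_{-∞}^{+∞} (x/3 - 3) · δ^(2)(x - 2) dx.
0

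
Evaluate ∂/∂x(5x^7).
35 x^{6}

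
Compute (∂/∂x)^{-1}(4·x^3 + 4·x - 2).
x^{4} + 2 x^{2} - 2 x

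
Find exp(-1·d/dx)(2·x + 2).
2 x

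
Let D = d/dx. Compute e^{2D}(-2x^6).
- 2 x^{6} - 24 x^{5} - 120 x^{4} - 320 x^{3} - 480 x^{2} - 384 x - 128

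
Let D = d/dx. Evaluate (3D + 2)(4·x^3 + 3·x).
8 x^{3} + 36 x^{2} + 6 x + 9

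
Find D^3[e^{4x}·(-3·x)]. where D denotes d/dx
\left(- 192 x - 144\right) e^{4 x}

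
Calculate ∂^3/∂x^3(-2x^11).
- 1980 x^{8}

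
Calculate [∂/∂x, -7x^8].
- 56 x^{7}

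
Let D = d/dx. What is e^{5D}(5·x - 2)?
5 x + 23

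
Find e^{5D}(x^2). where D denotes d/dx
x^{2} + 10 x + 25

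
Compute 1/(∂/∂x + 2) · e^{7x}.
\frac{e^{7 x}}{9}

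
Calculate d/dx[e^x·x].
\left(x + 1\right) e^{x}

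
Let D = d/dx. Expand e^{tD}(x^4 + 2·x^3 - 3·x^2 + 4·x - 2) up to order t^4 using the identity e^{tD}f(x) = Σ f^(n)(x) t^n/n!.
t^{4} + t^{3} \left(4 x + 2\right) + t^{2} \left(6 x^{2} + 6 x - 3\right) + 2 t \left(2 x^{3} + 3 x^{2} - 3 x + 2\right) + x^{4} + 2 x^{3} - 3 x^{2} + 4 x - 2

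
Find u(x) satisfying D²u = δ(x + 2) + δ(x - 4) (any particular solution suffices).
\frac{|x + 2|}{2} + \frac{|x - 4|}{2}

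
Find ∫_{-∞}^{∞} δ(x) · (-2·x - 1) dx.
-1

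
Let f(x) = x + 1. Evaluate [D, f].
1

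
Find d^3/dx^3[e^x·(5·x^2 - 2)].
\left(5 x^{2} + 30 x + 28\right) e^{x}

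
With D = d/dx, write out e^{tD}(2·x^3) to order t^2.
2 x \left(3 t^{2} + 3 t x + x^{2}\right)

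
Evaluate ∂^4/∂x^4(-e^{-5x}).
- 625 e^{- 5 x}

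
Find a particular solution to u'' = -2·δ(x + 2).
-|x + 2|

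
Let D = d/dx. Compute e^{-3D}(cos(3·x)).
\cos{\left(3 x - 9 \right)}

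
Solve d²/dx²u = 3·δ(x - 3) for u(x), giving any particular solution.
\frac{3|x - 3|}{2}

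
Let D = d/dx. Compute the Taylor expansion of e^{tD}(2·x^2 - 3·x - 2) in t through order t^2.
2 t^{2} + t \left(4 x - 3\right) + 2 x^{2} - 3 x - 2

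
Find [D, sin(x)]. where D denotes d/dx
\cos{\left(x \right)}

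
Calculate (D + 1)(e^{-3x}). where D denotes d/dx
- 2 e^{- 3 x}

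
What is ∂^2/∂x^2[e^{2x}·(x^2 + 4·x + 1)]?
\left(4 x^{2} + 24 x + 22\right) e^{2 x}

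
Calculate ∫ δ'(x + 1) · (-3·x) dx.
3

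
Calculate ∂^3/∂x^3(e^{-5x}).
- 125 e^{- 5 x}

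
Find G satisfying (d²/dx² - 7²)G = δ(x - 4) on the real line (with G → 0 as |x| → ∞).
-\frac{e^{-7|x - 4|}}{14}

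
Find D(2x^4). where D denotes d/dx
8 x^{3}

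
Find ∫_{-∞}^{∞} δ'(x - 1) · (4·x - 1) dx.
-4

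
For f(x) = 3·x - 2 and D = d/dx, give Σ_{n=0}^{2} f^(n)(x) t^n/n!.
3 t + 3 x - 2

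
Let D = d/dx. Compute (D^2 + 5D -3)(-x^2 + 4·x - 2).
3 x^{2} - 22 x + 24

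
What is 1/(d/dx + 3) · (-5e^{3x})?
- \frac{5 e^{3 x}}{6}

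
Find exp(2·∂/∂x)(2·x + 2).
2 x + 6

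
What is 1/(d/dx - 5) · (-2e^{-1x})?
\frac{e^{- x}}{3}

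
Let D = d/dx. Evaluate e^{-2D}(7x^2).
7 x^{2} - 28 x + 28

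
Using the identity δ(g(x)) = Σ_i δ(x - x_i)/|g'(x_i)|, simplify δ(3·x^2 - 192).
\frac{\delta(x - 8) + \delta(x + 8)}{48}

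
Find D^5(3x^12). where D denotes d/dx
285120 x^{7}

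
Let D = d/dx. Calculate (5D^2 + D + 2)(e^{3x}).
50 e^{3 x}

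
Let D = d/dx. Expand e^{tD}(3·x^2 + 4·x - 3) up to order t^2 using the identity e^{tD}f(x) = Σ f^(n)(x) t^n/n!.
3 t^{2} + 2 t \left(3 x + 2\right) + 3 x^{2} + 4 x - 3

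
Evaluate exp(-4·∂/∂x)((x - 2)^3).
x^{3} - 18 x^{2} + 108 x - 216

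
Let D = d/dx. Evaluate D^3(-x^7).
- 210 x^{4}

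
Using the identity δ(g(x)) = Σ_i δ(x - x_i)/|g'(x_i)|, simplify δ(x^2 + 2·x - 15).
\frac{\delta(x - 3) + \delta(x + 5)}{8}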